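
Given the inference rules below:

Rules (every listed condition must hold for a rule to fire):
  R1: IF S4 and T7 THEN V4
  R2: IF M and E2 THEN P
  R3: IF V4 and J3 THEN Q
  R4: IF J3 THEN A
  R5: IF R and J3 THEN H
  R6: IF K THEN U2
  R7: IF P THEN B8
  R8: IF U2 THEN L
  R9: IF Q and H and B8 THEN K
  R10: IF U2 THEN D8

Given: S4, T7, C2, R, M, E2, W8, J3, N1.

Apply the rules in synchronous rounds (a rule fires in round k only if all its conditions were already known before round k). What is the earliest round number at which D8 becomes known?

5

Round 1 fires R1, R2, R4, R5, giving V4, P, A, H.
Round 2 fires R3, R7, giving Q, B8.
Round 3 fires R9, giving K.
Round 4 fires R6, giving U2.
Round 5 fires R8, R10, giving L, D8.
D8 first appears in round 5.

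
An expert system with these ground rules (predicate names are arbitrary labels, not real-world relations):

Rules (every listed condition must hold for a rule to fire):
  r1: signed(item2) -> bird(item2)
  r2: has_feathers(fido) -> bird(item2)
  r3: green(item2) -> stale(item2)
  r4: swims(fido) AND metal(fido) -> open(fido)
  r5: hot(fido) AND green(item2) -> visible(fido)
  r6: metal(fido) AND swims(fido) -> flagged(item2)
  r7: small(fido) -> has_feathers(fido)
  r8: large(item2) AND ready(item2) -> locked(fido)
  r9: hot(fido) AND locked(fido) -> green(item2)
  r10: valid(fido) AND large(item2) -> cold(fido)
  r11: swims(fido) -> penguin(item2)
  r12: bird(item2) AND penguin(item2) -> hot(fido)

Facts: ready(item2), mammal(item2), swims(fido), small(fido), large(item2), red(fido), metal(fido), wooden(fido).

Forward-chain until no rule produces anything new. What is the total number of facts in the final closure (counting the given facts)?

Round 1: r4 [swims(fido) AND metal(fido) -> open(fido)]; r6 [metal(fido) AND swims(fido) -> flagged(item2)]; r7 [small(fido) -> has_feathers(fido)]; r8 [large(item2) AND ready(item2) -> locked(fido)]; r11 [swims(fido) -> penguin(item2)]. Adds open(fido), flagged(item2), has_feathers(fido), locked(fido), penguin(item2).
Round 2: r2 [has_feathers(fido) -> bird(item2)]. Adds bird(item2).
Round 3: r12 [bird(item2) AND penguin(item2) -> hot(fido)]. Adds hot(fido).
Round 4: r9 [hot(fido) AND locked(fido) -> green(item2)]. Adds green(item2).
Round 5: r3 [green(item2) -> stale(item2)]; r5 [hot(fido) AND green(item2) -> visible(fido)]. Adds stale(item2), visible(fido).
Closure: {bird(item2), flagged(item2), green(item2), has_feathers(fido), hot(fido), large(item2), locked(fido), mammal(item2), metal(fido), open(fido), penguin(item2), ready(item2), red(fido), small(fido), stale(item2), swims(fido), visible(fido), wooden(fido)} — 18 facts.

18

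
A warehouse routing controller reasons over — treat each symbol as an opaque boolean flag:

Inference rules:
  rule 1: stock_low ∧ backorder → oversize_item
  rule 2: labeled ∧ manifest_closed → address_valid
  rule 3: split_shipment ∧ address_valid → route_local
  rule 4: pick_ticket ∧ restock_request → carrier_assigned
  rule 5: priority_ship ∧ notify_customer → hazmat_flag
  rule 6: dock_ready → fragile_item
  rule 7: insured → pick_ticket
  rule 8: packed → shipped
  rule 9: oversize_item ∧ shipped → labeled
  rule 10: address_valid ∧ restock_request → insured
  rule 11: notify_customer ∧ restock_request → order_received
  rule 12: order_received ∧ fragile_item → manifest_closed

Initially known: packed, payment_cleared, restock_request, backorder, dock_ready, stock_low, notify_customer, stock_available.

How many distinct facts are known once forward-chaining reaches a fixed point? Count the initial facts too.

18

Round 1: rule 1 [stock_low ∧ backorder → oversize_item]; rule 6 [dock_ready → fragile_item]; rule 8 [packed → shipped]; rule 11 [notify_customer ∧ restock_request → order_received]. New: oversize_item, fragile_item, shipped, order_received.
Round 2: rule 9 [oversize_item ∧ shipped → labeled]; rule 12 [order_received ∧ fragile_item → manifest_closed]. New: labeled, manifest_closed.
Round 3: rule 2 [labeled ∧ manifest_closed → address_valid]. New: address_valid.
Round 4: rule 10 [address_valid ∧ restock_request → insured]. New: insured.
Round 5: rule 7 [insured → pick_ticket]. New: pick_ticket.
Round 6: rule 4 [pick_ticket ∧ restock_request → carrier_assigned]. New: carrier_assigned.
Closure: {address_valid, backorder, carrier_assigned, dock_ready, fragile_item, insured, labeled, manifest_closed, notify_customer, order_received, oversize_item, packed, payment_cleared, pick_ticket, restock_request, shipped, stock_available, stock_low} — 18 facts.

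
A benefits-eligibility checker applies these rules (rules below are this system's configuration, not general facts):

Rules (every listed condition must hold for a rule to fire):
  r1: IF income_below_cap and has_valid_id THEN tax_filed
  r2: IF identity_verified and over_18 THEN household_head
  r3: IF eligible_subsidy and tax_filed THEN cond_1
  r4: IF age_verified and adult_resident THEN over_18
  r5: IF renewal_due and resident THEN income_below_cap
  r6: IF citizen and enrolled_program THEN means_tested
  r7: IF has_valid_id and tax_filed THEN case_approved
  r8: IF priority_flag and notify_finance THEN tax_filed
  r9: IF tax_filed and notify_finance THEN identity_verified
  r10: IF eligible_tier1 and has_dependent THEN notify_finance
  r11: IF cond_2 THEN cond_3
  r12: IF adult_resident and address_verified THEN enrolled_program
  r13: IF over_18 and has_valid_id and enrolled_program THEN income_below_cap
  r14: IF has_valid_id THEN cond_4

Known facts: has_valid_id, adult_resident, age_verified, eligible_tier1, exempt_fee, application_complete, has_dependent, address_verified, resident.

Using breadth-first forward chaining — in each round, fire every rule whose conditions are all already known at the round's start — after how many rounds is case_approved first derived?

4

Round 1: r4 [IF age_verified and adult_resident THEN over_18]; r10 [IF eligible_tier1 and has_dependent THEN notify_finance]; r12 [IF adult_resident and address_verified THEN enrolled_program]; r14 [IF has_valid_id THEN cond_4]. New: over_18, notify_finance, enrolled_program, cond_4.
Round 2: r13 [IF over_18 and has_valid_id and enrolled_program THEN income_below_cap]. New: income_below_cap.
Round 3: r1 [IF income_below_cap and has_valid_id THEN tax_filed]. New: tax_filed.
Round 4: r7 [IF has_valid_id and tax_filed THEN case_approved]; r9 [IF tax_filed and notify_finance THEN identity_verified]. New: case_approved, identity_verified.
case_approved first appears in round 4.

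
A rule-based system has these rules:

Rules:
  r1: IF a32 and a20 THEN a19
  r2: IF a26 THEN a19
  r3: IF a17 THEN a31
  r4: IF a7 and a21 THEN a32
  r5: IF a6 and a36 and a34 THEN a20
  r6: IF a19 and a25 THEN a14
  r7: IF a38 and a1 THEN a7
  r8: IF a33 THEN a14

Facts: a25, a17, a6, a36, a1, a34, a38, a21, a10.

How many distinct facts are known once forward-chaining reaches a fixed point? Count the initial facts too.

15

Round 1 fires r3, r5, r7, giving a31, a20, a7.
Round 2 fires r4, giving a32.
Round 3 fires r1, giving a19.
Round 4 fires r6, giving a14.
Closure: {a1, a10, a14, a17, a19, a20, a21, a25, a31, a32, a34, a36, a38, a6, a7} — 15 facts.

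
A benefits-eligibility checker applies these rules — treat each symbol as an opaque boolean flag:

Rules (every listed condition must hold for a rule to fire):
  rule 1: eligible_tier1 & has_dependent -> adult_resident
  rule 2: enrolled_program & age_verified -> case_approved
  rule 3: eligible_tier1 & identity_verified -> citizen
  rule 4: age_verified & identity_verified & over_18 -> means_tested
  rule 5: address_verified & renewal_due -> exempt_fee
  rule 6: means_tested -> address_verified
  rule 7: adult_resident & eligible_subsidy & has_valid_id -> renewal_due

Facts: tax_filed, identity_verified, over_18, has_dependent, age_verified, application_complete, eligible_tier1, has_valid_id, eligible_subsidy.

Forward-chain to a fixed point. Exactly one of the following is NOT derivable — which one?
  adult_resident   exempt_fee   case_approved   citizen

Round 1: rule 1 [eligible_tier1 & has_dependent -> adult_resident]; rule 3 [eligible_tier1 & identity_verified -> citizen]; rule 4 [age_verified & identity_verified & over_18 -> means_tested]. New: adult_resident, citizen, means_tested.
Round 2: rule 6 [means_tested -> address_verified]; rule 7 [adult_resident & eligible_subsidy & has_valid_id -> renewal_due]. New: address_verified, renewal_due.
Round 3: rule 5 [address_verified & renewal_due -> exempt_fee]. New: exempt_fee.
Derived: adult_resident (round 1), citizen (round 1), exempt_fee (round 3). case_approved never appears in any round.

case_approved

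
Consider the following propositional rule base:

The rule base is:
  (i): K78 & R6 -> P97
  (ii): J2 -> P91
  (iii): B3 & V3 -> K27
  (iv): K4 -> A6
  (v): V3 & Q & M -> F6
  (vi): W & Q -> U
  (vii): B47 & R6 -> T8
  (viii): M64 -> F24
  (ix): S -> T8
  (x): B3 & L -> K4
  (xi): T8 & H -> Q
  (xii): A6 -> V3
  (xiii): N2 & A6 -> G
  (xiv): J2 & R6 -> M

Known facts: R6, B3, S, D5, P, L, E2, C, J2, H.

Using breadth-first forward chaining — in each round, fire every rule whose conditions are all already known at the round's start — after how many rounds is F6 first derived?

Round 1 fires (ii), (ix), (x), (xiv), giving P91, T8, K4, M.
Round 2 fires (iv), (xi), giving A6, Q.
Round 3 fires (xii), giving V3.
Round 4 fires (iii), (v), giving K27, F6.
F6 first appears in round 4.

4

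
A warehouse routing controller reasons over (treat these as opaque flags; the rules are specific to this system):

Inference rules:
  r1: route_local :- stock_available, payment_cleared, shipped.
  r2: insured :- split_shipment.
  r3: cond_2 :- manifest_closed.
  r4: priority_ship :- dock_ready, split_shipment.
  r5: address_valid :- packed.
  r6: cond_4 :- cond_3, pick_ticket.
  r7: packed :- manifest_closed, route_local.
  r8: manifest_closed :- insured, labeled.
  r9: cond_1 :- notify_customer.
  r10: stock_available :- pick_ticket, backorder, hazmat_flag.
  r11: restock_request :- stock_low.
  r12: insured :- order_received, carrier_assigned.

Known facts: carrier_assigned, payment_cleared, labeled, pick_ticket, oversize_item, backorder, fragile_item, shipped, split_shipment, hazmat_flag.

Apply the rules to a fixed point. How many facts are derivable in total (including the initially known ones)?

17

Round 1 fires r2, r10, giving insured, stock_available.
Round 2 fires r1, r8, giving route_local, manifest_closed.
Round 3 fires r3, r7, giving cond_2, packed.
Round 4 fires r5, giving address_valid.
Closure: {address_valid, backorder, carrier_assigned, cond_2, fragile_item, hazmat_flag, insured, labeled, manifest_closed, oversize_item, packed, payment_cleared, pick_ticket, route_local, shipped, split_shipment, stock_available} — 17 facts.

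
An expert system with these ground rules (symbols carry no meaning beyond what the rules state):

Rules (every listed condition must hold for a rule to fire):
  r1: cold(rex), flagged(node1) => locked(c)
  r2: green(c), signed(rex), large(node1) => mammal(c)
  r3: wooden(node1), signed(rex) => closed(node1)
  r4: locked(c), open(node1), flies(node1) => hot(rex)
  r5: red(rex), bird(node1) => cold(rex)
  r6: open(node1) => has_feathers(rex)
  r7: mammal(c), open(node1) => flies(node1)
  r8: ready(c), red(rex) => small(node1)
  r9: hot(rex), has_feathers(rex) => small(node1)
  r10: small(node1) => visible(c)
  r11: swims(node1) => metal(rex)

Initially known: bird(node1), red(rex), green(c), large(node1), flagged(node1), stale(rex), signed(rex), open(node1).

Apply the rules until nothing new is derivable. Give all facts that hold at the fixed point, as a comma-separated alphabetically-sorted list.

bird(node1), cold(rex), flagged(node1), flies(node1), green(c), has_feathers(rex), hot(rex), large(node1), locked(c), mammal(c), open(node1), red(rex), signed(rex), small(node1), stale(rex), visible(c)

[1] r2 [green(c), signed(rex), large(node1) => mammal(c)]; r5 [red(rex), bird(node1) => cold(rex)]; r6 [open(node1) => has_feathers(rex)]. ⇒ new: mammal(c), cold(rex), has_feathers(rex).
[2] r1 [cold(rex), flagged(node1) => locked(c)]; r7 [mammal(c), open(node1) => flies(node1)]. ⇒ new: locked(c), flies(node1).
[3] r4 [locked(c), open(node1), flies(node1) => hot(rex)]. ⇒ new: hot(rex).
[4] r9 [hot(rex), has_feathers(rex) => small(node1)]. ⇒ new: small(node1).
[5] r10 [small(node1) => visible(c)]. ⇒ new: visible(c).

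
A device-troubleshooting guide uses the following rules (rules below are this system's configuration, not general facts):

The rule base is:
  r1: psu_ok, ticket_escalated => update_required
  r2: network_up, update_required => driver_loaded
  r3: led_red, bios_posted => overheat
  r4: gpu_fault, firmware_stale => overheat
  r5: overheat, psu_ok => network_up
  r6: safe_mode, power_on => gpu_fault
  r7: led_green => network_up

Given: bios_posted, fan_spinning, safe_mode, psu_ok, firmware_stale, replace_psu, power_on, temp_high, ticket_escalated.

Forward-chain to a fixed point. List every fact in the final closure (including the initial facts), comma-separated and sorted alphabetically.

bios_posted, driver_loaded, fan_spinning, firmware_stale, gpu_fault, network_up, overheat, power_on, psu_ok, replace_psu, safe_mode, temp_high, ticket_escalated, update_required

Round 1: r1 [psu_ok, ticket_escalated => update_required]; r6 [safe_mode, power_on => gpu_fault]. Adds update_required, gpu_fault.
Round 2: r4 [gpu_fault, firmware_stale => overheat]. Adds overheat.
Round 3: r5 [overheat, psu_ok => network_up]. Adds network_up.
Round 4: r2 [network_up, update_required => driver_loaded]. Adds driver_loaded.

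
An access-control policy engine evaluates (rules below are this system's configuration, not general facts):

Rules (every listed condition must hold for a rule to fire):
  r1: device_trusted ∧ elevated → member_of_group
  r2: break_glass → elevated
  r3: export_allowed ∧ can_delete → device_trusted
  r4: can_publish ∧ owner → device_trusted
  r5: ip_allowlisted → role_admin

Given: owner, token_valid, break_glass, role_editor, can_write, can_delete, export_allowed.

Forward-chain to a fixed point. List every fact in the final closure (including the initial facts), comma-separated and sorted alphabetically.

break_glass, can_delete, can_write, device_trusted, elevated, export_allowed, member_of_group, owner, role_editor, token_valid

Round 1: r2 [break_glass → elevated]; r3 [export_allowed ∧ can_delete → device_trusted]. New: elevated, device_trusted.
Round 2: r1 [device_trusted ∧ elevated → member_of_group]. New: member_of_group.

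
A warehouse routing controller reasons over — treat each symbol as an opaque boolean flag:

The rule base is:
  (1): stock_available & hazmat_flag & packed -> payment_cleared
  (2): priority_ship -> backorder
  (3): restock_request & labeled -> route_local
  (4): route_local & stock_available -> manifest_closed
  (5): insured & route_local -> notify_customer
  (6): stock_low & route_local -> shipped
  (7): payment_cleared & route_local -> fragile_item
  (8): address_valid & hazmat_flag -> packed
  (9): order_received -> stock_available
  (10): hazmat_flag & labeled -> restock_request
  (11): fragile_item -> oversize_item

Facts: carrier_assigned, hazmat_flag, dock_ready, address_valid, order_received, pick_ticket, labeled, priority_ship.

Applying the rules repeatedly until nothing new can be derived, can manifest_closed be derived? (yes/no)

[1] (2) [priority_ship -> backorder]; (8) [address_valid & hazmat_flag -> packed]; (9) [order_received -> stock_available]; (10) [hazmat_flag & labeled -> restock_request]. ⇒ new: backorder, packed, stock_available, restock_request.
[2] (1) [stock_available & hazmat_flag & packed -> payment_cleared]; (3) [restock_request & labeled -> route_local]. ⇒ new: payment_cleared, route_local.
[3] (4) [route_local & stock_available -> manifest_closed]; (7) [payment_cleared & route_local -> fragile_item]. ⇒ new: manifest_closed, fragile_item.
[4] (11) [fragile_item -> oversize_item]. ⇒ new: oversize_item.
manifest_closed appears in round 3, so it is derivable.

yes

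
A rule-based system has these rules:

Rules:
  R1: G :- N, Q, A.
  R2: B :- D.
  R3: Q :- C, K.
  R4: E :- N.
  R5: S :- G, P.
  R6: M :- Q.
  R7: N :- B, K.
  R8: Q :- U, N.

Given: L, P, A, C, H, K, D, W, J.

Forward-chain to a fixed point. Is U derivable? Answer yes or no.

Round 1 — R2, R3, derive B, Q.
Round 2 — R6, R7, derive M, N.
Round 3 — R1, R4, derive G, E.
Round 4 — R5, derive S.
Fixed point reached. No rule has U as a consequent, and it is not given.

no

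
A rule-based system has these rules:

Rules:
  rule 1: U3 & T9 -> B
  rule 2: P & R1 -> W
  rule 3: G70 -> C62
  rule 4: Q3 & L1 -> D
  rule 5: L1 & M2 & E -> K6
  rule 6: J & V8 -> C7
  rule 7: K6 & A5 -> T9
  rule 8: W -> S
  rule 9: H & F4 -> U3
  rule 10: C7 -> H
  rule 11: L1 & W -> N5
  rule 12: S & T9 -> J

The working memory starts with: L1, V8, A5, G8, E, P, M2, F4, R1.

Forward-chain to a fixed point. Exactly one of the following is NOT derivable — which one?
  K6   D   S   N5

D

Round 1 fires rule 2, rule 5, giving W, K6.
Round 2 fires rule 7, rule 8, rule 11, giving T9, S, N5.
Round 3 fires rule 12, giving J.
Round 4 fires rule 6, giving C7.
Round 5 fires rule 10, giving H.
Round 6 fires rule 9, giving U3.
Round 7 fires rule 1, giving B.
Derived: N5 (round 2), S (round 2), K6 (round 1). D never appears in any round.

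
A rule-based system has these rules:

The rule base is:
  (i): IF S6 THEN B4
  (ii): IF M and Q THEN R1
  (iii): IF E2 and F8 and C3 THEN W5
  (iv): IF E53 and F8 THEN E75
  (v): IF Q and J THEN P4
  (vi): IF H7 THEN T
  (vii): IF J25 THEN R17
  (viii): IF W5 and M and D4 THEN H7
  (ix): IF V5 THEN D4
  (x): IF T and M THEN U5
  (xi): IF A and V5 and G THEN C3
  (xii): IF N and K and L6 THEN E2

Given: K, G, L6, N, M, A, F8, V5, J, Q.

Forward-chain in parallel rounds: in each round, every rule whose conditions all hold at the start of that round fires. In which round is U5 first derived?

5

Round 1: (ii) [IF M and Q THEN R1]; (v) [IF Q and J THEN P4]; (ix) [IF V5 THEN D4]; (xi) [IF A and V5 and G THEN C3]; (xii) [IF N and K and L6 THEN E2]. New: R1, P4, D4, C3, E2.
Round 2: (iii) [IF E2 and F8 and C3 THEN W5]. New: W5.
Round 3: (viii) [IF W5 and M and D4 THEN H7]. New: H7.
Round 4: (vi) [IF H7 THEN T]. New: T.
Round 5: (x) [IF T and M THEN U5]. New: U5.
U5 first appears in round 5.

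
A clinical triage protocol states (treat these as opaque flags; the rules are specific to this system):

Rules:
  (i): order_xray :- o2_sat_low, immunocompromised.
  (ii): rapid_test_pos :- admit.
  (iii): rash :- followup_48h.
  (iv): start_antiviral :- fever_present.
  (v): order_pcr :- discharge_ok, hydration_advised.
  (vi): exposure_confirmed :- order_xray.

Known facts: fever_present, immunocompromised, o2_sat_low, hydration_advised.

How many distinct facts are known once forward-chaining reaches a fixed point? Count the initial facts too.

Round 1 fires (i), (iv), giving order_xray, start_antiviral.
Round 2 fires (vi), giving exposure_confirmed.
Closure: {exposure_confirmed, fever_present, hydration_advised, immunocompromised, o2_sat_low, order_xray, start_antiviral} — 7 facts.

7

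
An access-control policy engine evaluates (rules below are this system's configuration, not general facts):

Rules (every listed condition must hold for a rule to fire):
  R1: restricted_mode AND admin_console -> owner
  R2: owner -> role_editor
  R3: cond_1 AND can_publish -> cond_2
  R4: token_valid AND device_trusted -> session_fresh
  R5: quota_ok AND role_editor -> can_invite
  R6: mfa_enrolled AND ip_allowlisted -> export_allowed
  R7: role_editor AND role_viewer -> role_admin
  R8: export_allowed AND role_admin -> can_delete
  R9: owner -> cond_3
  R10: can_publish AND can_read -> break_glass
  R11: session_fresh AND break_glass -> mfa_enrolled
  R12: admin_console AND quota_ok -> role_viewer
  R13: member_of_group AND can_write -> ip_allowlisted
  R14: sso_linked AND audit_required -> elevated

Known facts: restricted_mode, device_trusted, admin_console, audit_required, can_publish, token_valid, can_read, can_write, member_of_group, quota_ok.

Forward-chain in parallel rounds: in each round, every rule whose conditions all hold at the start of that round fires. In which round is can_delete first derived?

4

[1] R1 [restricted_mode AND admin_console -> owner]; R4 [token_valid AND device_trusted -> session_fresh]; R10 [can_publish AND can_read -> break_glass]; R12 [admin_console AND quota_ok -> role_viewer]; R13 [member_of_group AND can_write -> ip_allowlisted]. ⇒ new: owner, session_fresh, break_glass, role_viewer, ip_allowlisted.
[2] R2 [owner -> role_editor]; R9 [owner -> cond_3]; R11 [session_fresh AND break_glass -> mfa_enrolled]. ⇒ new: role_editor, cond_3, mfa_enrolled.
[3] R5 [quota_ok AND role_editor -> can_invite]; R6 [mfa_enrolled AND ip_allowlisted -> export_allowed]; R7 [role_editor AND role_viewer -> role_admin]. ⇒ new: can_invite, export_allowed, role_admin.
[4] R8 [export_allowed AND role_admin -> can_delete]. ⇒ new: can_delete.
can_delete first appears in round 4.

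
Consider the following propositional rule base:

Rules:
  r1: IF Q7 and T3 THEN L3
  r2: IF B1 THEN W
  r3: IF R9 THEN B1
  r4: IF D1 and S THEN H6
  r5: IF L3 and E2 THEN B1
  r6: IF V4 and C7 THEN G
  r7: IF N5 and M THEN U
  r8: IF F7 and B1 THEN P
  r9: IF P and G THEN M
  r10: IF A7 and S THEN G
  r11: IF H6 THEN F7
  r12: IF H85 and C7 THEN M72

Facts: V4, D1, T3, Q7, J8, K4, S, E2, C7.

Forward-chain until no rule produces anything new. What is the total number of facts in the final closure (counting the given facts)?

17

Round 1 — r1, r4, r6, derive L3, H6, G.
Round 2 — r5, r11, derive B1, F7.
Round 3 — r2, r8, derive W, P.
Round 4 — r9, derive M.
Closure: {B1, C7, D1, E2, F7, G, H6, J8, K4, L3, M, P, Q7, S, T3, V4, W} — 17 facts.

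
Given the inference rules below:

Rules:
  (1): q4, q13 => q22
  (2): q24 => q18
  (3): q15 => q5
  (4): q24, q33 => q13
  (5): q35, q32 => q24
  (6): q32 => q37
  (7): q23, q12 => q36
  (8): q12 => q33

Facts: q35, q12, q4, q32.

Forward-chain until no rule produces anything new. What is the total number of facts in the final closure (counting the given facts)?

10

Round 1 — (5), (6), (8), derive q24, q37, q33.
Round 2 — (2), (4), derive q18, q13.
Round 3 — (1), derive q22.
Closure: {q12, q13, q18, q22, q24, q32, q33, q35, q37, q4} — 10 facts.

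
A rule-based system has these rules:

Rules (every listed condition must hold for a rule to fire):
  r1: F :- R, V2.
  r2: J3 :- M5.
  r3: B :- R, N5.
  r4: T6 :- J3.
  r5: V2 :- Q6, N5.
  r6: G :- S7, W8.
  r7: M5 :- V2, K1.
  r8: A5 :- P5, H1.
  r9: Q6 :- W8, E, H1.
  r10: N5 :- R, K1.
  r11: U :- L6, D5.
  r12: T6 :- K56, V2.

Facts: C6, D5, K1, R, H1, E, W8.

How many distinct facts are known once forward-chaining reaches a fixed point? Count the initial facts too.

Round 1 — r9, r10, derive Q6, N5.
Round 2 — r3, r5, derive B, V2.
Round 3 — r1, r7, derive F, M5.
Round 4 — r2, derive J3.
Round 5 — r4, derive T6.
Closure: {B, C6, D5, E, F, H1, J3, K1, M5, N5, Q6, R, T6, V2, W8} — 15 facts.

15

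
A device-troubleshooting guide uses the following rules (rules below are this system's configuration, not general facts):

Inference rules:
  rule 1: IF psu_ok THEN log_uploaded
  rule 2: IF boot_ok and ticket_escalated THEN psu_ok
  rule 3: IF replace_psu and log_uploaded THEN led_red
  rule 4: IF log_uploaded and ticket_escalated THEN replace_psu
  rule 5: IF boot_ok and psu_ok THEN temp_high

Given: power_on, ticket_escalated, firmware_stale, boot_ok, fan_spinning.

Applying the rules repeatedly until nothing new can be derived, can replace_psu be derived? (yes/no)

yes

Round 1 fires rule 2, giving psu_ok.
Round 2 fires rule 1, rule 5, giving log_uploaded, temp_high.
Round 3 fires rule 4, giving replace_psu.
Round 4 fires rule 3, giving led_red.
replace_psu appears in round 3, so it is derivable.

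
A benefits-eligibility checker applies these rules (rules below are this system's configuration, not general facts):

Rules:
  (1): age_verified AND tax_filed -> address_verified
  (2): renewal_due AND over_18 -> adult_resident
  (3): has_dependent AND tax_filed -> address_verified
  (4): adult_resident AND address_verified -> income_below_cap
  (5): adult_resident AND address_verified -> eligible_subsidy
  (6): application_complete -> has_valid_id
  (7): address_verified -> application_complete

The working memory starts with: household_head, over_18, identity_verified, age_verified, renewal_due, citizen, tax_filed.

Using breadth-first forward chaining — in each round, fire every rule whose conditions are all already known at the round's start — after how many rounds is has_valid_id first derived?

[1] (1) [age_verified AND tax_filed -> address_verified]; (2) [renewal_due AND over_18 -> adult_resident]. ⇒ new: address_verified, adult_resident.
[2] (4) [adult_resident AND address_verified -> income_below_cap]; (5) [adult_resident AND address_verified -> eligible_subsidy]; (7) [address_verified -> application_complete]. ⇒ new: income_below_cap, eligible_subsidy, application_complete.
[3] (6) [application_complete -> has_valid_id]. ⇒ new: has_valid_id.
has_valid_id first appears in round 3.

3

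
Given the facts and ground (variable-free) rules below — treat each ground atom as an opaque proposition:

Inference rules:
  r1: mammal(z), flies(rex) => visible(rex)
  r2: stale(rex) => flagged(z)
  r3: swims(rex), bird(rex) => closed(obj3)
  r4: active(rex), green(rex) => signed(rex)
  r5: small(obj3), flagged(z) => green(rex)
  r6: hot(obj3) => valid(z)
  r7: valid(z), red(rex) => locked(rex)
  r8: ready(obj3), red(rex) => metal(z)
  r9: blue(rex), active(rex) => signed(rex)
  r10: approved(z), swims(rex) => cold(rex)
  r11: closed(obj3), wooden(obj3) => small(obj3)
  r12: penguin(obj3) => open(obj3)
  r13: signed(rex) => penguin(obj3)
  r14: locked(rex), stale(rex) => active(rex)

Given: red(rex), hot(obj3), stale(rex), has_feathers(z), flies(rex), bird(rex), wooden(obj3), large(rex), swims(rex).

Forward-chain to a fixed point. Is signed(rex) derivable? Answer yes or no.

Round 1 fires r2, r3, r6, giving flagged(z), closed(obj3), valid(z).
Round 2 fires r7, r11, giving locked(rex), small(obj3).
Round 3 fires r5, r14, giving green(rex), active(rex).
Round 4 fires r4, giving signed(rex).
Round 5 fires r13, giving penguin(obj3).
Round 6 fires r12, giving open(obj3).
signed(rex) appears in round 4, so it is derivable.

yes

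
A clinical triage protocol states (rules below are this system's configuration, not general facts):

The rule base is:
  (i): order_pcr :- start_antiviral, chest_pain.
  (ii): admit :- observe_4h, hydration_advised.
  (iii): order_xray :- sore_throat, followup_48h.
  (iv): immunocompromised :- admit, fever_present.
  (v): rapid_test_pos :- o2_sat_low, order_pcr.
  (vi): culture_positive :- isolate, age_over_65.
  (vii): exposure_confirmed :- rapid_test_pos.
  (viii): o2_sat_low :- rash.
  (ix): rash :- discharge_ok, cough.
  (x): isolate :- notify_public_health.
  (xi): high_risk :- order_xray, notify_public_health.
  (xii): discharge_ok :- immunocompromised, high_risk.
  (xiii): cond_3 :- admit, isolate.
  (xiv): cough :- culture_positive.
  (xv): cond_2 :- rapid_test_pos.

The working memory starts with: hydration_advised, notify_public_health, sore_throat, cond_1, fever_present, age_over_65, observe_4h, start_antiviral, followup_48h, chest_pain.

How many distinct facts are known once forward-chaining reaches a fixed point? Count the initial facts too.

Round 1 fires (i), (ii), (iii), (x), giving order_pcr, admit, order_xray, isolate.
Round 2 fires (iv), (vi), (xi), (xiii), giving immunocompromised, culture_positive, high_risk, cond_3.
Round 3 fires (xii), (xiv), giving discharge_ok, cough.
Round 4 fires (ix), giving rash.
Round 5 fires (viii), giving o2_sat_low.
Round 6 fires (v), giving rapid_test_pos.
Round 7 fires (vii), (xv), giving exposure_confirmed, cond_2.
Closure: {admit, age_over_65, chest_pain, cond_1, cond_2, cond_3, cough, culture_positive, discharge_ok, exposure_confirmed, fever_present, followup_48h, high_risk, hydration_advised, immunocompromised, isolate, notify_public_health, o2_sat_low, observe_4h, order_pcr, order_xray, rapid_test_pos, rash, sore_throat, start_antiviral} — 25 facts.

25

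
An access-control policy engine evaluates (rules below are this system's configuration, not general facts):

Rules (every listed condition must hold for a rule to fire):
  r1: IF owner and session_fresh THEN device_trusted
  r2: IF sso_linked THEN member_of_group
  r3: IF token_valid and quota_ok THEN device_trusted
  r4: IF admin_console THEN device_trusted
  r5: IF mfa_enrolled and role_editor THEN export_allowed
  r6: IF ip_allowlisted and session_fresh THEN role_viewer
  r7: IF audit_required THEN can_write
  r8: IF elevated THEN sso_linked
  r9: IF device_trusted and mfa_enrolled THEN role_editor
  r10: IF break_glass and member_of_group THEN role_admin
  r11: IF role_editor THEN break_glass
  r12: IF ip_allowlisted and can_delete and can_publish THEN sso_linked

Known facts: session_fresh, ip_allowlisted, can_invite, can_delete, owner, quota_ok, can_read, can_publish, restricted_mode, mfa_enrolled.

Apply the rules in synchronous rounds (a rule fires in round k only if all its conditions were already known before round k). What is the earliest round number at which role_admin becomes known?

4

Round 1: r1 [IF owner and session_fresh THEN device_trusted]; r6 [IF ip_allowlisted and session_fresh THEN role_viewer]; r12 [IF ip_allowlisted and can_delete and can_publish THEN sso_linked]. Adds device_trusted, role_viewer, sso_linked.
Round 2: r2 [IF sso_linked THEN member_of_group]; r9 [IF device_trusted and mfa_enrolled THEN role_editor]. Adds member_of_group, role_editor.
Round 3: r5 [IF mfa_enrolled and role_editor THEN export_allowed]; r11 [IF role_editor THEN break_glass]. Adds export_allowed, break_glass.
Round 4: r10 [IF break_glass and member_of_group THEN role_admin]. Adds role_admin.
role_admin first appears in round 4.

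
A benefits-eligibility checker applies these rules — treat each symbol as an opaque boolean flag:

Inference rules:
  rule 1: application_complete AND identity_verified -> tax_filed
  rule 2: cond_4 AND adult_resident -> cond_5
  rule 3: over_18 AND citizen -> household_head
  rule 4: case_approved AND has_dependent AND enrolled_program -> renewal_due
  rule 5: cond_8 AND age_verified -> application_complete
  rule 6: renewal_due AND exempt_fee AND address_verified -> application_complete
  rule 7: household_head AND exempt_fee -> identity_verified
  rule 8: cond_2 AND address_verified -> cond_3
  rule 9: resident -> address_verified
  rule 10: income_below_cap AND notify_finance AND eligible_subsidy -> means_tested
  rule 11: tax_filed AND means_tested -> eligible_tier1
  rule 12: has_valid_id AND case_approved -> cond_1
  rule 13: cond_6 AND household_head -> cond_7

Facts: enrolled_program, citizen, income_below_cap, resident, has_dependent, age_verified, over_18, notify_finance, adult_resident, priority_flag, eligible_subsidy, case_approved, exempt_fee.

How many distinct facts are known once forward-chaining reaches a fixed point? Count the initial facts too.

[1] rule 3 [over_18 AND citizen -> household_head]; rule 4 [case_approved AND has_dependent AND enrolled_program -> renewal_due]; rule 9 [resident -> address_verified]; rule 10 [income_below_cap AND notify_finance AND eligible_subsidy -> means_tested]. ⇒ new: household_head, renewal_due, address_verified, means_tested.
[2] rule 6 [renewal_due AND exempt_fee AND address_verified -> application_complete]; rule 7 [household_head AND exempt_fee -> identity_verified]. ⇒ new: application_complete, identity_verified.
[3] rule 1 [application_complete AND identity_verified -> tax_filed]. ⇒ new: tax_filed.
[4] rule 11 [tax_filed AND means_tested -> eligible_tier1]. ⇒ new: eligible_tier1.
Closure: {address_verified, adult_resident, age_verified, application_complete, case_approved, citizen, eligible_subsidy, eligible_tier1, enrolled_program, exempt_fee, has_dependent, household_head, identity_verified, income_below_cap, means_tested, notify_finance, over_18, priority_flag, renewal_due, resident, tax_filed} — 21 facts.

21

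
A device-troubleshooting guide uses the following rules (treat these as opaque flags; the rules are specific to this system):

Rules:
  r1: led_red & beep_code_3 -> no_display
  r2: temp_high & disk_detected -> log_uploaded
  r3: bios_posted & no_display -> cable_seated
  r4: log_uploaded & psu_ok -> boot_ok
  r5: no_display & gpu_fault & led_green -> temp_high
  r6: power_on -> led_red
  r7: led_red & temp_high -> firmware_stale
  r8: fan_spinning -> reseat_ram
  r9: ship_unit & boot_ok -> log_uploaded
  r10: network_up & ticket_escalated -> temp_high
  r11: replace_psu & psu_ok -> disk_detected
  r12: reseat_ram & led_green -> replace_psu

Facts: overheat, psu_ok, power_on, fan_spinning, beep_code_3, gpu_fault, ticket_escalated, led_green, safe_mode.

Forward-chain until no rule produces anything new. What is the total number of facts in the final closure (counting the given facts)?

Round 1: r6 [power_on -> led_red]; r8 [fan_spinning -> reseat_ram]. Adds led_red, reseat_ram.
Round 2: r1 [led_red & beep_code_3 -> no_display]; r12 [reseat_ram & led_green -> replace_psu]. Adds no_display, replace_psu.
Round 3: r5 [no_display & gpu_fault & led_green -> temp_high]; r11 [replace_psu & psu_ok -> disk_detected]. Adds temp_high, disk_detected.
Round 4: r2 [temp_high & disk_detected -> log_uploaded]; r7 [led_red & temp_high -> firmware_stale]. Adds log_uploaded, firmware_stale.
Round 5: r4 [log_uploaded & psu_ok -> boot_ok]. Adds boot_ok.
Closure: {beep_code_3, boot_ok, disk_detected, fan_spinning, firmware_stale, gpu_fault, led_green, led_red, log_uploaded, no_display, overheat, power_on, psu_ok, replace_psu, reseat_ram, safe_mode, temp_high, ticket_escalated} — 18 facts.

18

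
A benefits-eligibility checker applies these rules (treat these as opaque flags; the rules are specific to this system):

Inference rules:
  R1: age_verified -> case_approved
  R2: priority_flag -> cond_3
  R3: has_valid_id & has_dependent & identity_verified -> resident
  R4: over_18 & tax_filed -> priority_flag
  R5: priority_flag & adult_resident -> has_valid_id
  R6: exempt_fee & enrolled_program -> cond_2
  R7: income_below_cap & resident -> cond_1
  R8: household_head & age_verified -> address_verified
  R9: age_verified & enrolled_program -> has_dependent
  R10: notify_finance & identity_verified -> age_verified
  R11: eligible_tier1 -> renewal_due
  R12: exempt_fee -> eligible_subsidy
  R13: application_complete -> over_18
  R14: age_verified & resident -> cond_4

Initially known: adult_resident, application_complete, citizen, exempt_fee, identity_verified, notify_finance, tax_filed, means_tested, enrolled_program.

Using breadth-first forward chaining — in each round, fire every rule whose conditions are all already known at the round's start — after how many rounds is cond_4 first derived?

[1] R6 [exempt_fee & enrolled_program -> cond_2]; R10 [notify_finance & identity_verified -> age_verified]; R12 [exempt_fee -> eligible_subsidy]; R13 [application_complete -> over_18]. ⇒ new: cond_2, age_verified, eligible_subsidy, over_18.
[2] R1 [age_verified -> case_approved]; R4 [over_18 & tax_filed -> priority_flag]; R9 [age_verified & enrolled_program -> has_dependent]. ⇒ new: case_approved, priority_flag, has_dependent.
[3] R2 [priority_flag -> cond_3]; R5 [priority_flag & adult_resident -> has_valid_id]. ⇒ new: cond_3, has_valid_id.
[4] R3 [has_valid_id & has_dependent & identity_verified -> resident]. ⇒ new: resident.
[5] R14 [age_verified & resident -> cond_4]. ⇒ new: cond_4.
cond_4 first appears in round 5.

5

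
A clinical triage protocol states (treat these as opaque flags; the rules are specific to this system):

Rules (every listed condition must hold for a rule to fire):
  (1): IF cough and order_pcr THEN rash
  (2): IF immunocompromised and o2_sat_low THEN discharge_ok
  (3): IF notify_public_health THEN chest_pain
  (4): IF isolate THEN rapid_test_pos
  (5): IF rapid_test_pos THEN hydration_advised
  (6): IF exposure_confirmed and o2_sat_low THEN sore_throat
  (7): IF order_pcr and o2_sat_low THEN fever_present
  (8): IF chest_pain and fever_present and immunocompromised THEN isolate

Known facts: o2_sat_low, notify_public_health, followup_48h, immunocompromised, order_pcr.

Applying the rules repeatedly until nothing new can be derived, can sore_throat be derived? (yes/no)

Round 1 — (2), (3), (7), derive discharge_ok, chest_pain, fever_present.
Round 2 — (8), derive isolate.
Round 3 — (4), derive rapid_test_pos.
Round 4 — (5), derive hydration_advised.
Fixed point reached. sore_throat is concluded only by (6); (6) needs exposure_confirmed (never derived).

no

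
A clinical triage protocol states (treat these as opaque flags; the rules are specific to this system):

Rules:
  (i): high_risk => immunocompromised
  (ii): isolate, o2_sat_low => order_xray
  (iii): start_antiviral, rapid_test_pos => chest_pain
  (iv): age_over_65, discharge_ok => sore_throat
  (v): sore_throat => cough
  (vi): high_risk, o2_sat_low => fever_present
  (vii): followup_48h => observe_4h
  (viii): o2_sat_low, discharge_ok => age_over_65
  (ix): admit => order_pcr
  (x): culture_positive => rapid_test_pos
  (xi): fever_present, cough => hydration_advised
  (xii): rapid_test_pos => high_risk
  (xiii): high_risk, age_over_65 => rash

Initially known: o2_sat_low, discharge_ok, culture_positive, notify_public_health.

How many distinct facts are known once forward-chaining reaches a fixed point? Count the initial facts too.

13

Round 1 fires (viii), (x), giving age_over_65, rapid_test_pos.
Round 2 fires (iv), (xii), giving sore_throat, high_risk.
Round 3 fires (i), (v), (vi), (xiii), giving immunocompromised, cough, fever_present, rash.
Round 4 fires (xi), giving hydration_advised.
Closure: {age_over_65, cough, culture_positive, discharge_ok, fever_present, high_risk, hydration_advised, immunocompromised, notify_public_health, o2_sat_low, rapid_test_pos, rash, sore_throat} — 13 facts.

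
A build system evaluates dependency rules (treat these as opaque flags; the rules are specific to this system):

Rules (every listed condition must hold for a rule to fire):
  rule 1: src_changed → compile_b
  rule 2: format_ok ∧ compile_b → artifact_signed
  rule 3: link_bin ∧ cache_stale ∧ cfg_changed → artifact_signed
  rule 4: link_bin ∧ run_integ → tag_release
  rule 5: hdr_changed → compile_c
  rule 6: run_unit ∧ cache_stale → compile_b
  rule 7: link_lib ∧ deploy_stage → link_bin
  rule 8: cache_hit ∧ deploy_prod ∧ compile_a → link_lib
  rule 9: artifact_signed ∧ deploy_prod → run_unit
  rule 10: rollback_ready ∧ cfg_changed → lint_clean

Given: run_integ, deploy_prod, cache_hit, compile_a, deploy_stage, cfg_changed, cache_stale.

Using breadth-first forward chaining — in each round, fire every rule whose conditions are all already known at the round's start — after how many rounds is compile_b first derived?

Round 1 — rule 8, derive link_lib.
Round 2 — rule 7, derive link_bin.
Round 3 — rule 3, rule 4, derive artifact_signed, tag_release.
Round 4 — rule 9, derive run_unit.
Round 5 — rule 6, derive compile_b.
compile_b first appears in round 5.

5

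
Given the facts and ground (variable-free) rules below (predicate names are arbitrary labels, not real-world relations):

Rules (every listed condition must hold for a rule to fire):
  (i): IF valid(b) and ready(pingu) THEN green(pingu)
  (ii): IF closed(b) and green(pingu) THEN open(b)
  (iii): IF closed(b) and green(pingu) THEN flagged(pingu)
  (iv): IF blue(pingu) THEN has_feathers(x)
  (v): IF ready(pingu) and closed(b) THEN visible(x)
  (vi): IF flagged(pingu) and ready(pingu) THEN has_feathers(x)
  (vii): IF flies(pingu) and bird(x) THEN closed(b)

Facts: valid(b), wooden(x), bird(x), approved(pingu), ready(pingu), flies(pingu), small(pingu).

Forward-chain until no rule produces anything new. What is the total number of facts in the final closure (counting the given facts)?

13

Round 1 fires (i), (vii), giving green(pingu), closed(b).
Round 2 fires (ii), (iii), (v), giving open(b), flagged(pingu), visible(x).
Round 3 fires (vi), giving has_feathers(x).
Closure: {approved(pingu), bird(x), closed(b), flagged(pingu), flies(pingu), green(pingu), has_feathers(x), open(b), ready(pingu), small(pingu), valid(b), visible(x), wooden(x)} — 13 facts.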